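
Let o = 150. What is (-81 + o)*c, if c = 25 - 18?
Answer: 483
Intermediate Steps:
c = 7
(-81 + o)*c = (-81 + 150)*7 = 69*7 = 483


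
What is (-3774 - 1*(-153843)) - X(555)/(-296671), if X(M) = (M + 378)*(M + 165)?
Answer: 44521792059/296671 ≈ 1.5007e+5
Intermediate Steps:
X(M) = (165 + M)*(378 + M) (X(M) = (378 + M)*(165 + M) = (165 + M)*(378 + M))
(-3774 - 1*(-153843)) - X(555)/(-296671) = (-3774 - 1*(-153843)) - (62370 + 555² + 543*555)/(-296671) = (-3774 + 153843) - (62370 + 308025 + 301365)*(-1)/296671 = 150069 - 671760*(-1)/296671 = 150069 - 1*(-671760/296671) = 150069 + 671760/296671 = 44521792059/296671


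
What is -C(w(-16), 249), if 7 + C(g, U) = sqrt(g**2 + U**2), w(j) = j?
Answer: 7 - sqrt(62257) ≈ -242.51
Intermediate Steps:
C(g, U) = -7 + sqrt(U**2 + g**2) (C(g, U) = -7 + sqrt(g**2 + U**2) = -7 + sqrt(U**2 + g**2))
-C(w(-16), 249) = -(-7 + sqrt(249**2 + (-16)**2)) = -(-7 + sqrt(62001 + 256)) = -(-7 + sqrt(62257)) = 7 - sqrt(62257)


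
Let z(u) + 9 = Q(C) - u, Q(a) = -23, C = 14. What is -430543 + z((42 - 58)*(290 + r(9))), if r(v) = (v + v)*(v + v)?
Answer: -420751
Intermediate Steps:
r(v) = 4*v**2 (r(v) = (2*v)*(2*v) = 4*v**2)
z(u) = -32 - u (z(u) = -9 + (-23 - u) = -32 - u)
-430543 + z((42 - 58)*(290 + r(9))) = -430543 + (-32 - (42 - 58)*(290 + 4*9**2)) = -430543 + (-32 - (-16)*(290 + 4*81)) = -430543 + (-32 - (-16)*(290 + 324)) = -430543 + (-32 - (-16)*614) = -430543 + (-32 - 1*(-9824)) = -430543 + (-32 + 9824) = -430543 + 9792 = -420751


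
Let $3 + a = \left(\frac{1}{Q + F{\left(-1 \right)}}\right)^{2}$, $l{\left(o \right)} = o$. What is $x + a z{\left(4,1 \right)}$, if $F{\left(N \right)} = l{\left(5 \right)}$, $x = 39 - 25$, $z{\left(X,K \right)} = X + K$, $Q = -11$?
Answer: $- \frac{31}{36} \approx -0.86111$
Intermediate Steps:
$z{\left(X,K \right)} = K + X$
$x = 14$ ($x = 39 - 25 = 14$)
$F{\left(N \right)} = 5$
$a = - \frac{107}{36}$ ($a = -3 + \left(\frac{1}{-11 + 5}\right)^{2} = -3 + \left(\frac{1}{-6}\right)^{2} = -3 + \left(- \frac{1}{6}\right)^{2} = -3 + \frac{1}{36} = - \frac{107}{36} \approx -2.9722$)
$x + a z{\left(4,1 \right)} = 14 - \frac{107 \left(1 + 4\right)}{36} = 14 - \frac{535}{36} = - \frac{31}{36}$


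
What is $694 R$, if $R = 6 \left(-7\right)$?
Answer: $-29148$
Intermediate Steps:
$R = -42$
$694 R = 694 \left(-42\right) = -29148$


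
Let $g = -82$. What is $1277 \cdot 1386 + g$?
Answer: $1769840$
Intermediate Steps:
$1277 \cdot 1386 + g = 1277 \cdot 1386 - 82 = 1769922 - 82 = 1769840$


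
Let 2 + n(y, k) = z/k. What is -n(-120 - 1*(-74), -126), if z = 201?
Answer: 151/42 ≈ 3.5952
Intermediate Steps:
n(y, k) = -2 + 201/k
-n(-120 - 1*(-74), -126) = -(-2 + 201/(-126)) = -(-2 + 201*(-1/126)) = -(-2 - 67/42) = -1*(-151/42) = 151/42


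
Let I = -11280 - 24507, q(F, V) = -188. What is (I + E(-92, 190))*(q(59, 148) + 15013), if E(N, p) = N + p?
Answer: -529089425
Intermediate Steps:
I = -35787
(I + E(-92, 190))*(q(59, 148) + 15013) = (-35787 + (-92 + 190))*(-188 + 15013) = (-35787 + 98)*14825 = -35689*14825 = -529089425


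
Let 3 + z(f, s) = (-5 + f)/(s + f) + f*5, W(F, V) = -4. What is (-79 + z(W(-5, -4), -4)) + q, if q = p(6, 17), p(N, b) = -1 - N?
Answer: -863/8 ≈ -107.88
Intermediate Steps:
q = -7 (q = -1 - 1*6 = -1 - 6 = -7)
z(f, s) = -3 + 5*f + (-5 + f)/(f + s) (z(f, s) = -3 + ((-5 + f)/(s + f) + f*5) = -3 + ((-5 + f)/(f + s) + 5*f) = -3 + (5*f + (-5 + f)/(f + s)) = -3 + 5*f + (-5 + f)/(f + s))
(-79 + z(W(-5, -4), -4)) + q = (-79 + (-5 - 3*(-4) - 2*(-4) + 5*(-4)**2 + 5*(-4)*(-4))/(-4 - 4)) - 7 = (-79 + (-5 + 12 + 8 + 5*16 + 80)/(-8)) - 7 = (-79 - (-5 + 12 + 8 + 80 + 80)/8) - 7 = (-79 - 1/8*175) - 7 = (-79 - 175/8) - 7 = -807/8 - 7 = -863/8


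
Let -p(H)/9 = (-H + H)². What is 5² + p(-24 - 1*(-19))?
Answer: 25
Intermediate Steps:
p(H) = 0 (p(H) = -9*(-H + H)² = -9*0² = -9*0 = 0)
5² + p(-24 - 1*(-19)) = 5² + 0 = 25 + 0 = 25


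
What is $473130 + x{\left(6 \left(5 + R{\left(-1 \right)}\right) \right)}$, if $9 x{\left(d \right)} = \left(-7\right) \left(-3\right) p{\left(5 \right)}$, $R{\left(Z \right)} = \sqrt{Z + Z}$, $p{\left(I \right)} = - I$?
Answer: $\frac{1419355}{3} \approx 4.7312 \cdot 10^{5}$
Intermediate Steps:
$R{\left(Z \right)} = \sqrt{2} \sqrt{Z}$ ($R{\left(Z \right)} = \sqrt{2 Z} = \sqrt{2} \sqrt{Z}$)
$x{\left(d \right)} = - \frac{35}{3}$ ($x{\left(d \right)} = \frac{\left(-7\right) \left(-3\right) \left(\left(-1\right) 5\right)}{9} = \frac{21 \left(-5\right)}{9} = \frac{1}{9} \left(-105\right) = - \frac{35}{3}$)
$473130 + x{\left(6 \left(5 + R{\left(-1 \right)}\right) \right)} = 473130 - \frac{35}{3} = \frac{1419355}{3}$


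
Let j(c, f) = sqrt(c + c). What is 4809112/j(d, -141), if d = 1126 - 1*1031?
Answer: 2404556*sqrt(190)/95 ≈ 3.4889e+5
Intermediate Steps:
d = 95 (d = 1126 - 1031 = 95)
j(c, f) = sqrt(2)*sqrt(c) (j(c, f) = sqrt(2*c) = sqrt(2)*sqrt(c))
4809112/j(d, -141) = 4809112/((sqrt(2)*sqrt(95))) = 4809112/(sqrt(190)) = 4809112*(sqrt(190)/190) = 2404556*sqrt(190)/95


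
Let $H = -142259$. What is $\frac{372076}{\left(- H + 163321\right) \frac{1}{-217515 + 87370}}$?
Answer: $- \frac{2421191551}{15279} \approx -1.5847 \cdot 10^{5}$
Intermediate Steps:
$\frac{372076}{\left(- H + 163321\right) \frac{1}{-217515 + 87370}} = \frac{372076}{\left(\left(-1\right) \left(-142259\right) + 163321\right) \frac{1}{-217515 + 87370}} = \frac{372076}{\left(142259 + 163321\right) \frac{1}{-130145}} = \frac{372076}{305580 \left(- \frac{1}{130145}\right)} = \frac{372076}{- \frac{61116}{26029}} = 372076 \left(- \frac{26029}{61116}\right) = - \frac{2421191551}{15279}$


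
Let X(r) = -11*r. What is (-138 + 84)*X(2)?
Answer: 1188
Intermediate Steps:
(-138 + 84)*X(2) = (-138 + 84)*(-11*2) = -54*(-22) = 1188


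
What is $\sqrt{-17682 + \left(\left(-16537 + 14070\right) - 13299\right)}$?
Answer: $2 i \sqrt{8362} \approx 182.89 i$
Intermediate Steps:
$\sqrt{-17682 + \left(\left(-16537 + 14070\right) - 13299\right)} = \sqrt{-17682 - 15766} = \sqrt{-33448} = 2 i \sqrt{8362}$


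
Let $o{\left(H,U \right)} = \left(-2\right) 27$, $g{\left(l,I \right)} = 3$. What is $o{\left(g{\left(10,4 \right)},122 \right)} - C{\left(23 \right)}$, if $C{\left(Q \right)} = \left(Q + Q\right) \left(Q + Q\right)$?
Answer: $-2170$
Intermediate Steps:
$o{\left(H,U \right)} = -54$
$C{\left(Q \right)} = 4 Q^{2}$ ($C{\left(Q \right)} = 2 Q 2 Q = 4 Q^{2}$)
$o{\left(g{\left(10,4 \right)},122 \right)} - C{\left(23 \right)} = -54 - 4 \cdot 23^{2} = -54 - 4 \cdot 529 = -54 - 2116 = -2170$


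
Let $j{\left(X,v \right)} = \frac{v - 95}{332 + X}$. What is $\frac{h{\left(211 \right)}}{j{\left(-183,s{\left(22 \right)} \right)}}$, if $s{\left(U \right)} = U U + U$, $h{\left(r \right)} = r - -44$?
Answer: $\frac{12665}{137} \approx 92.445$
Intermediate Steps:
$h{\left(r \right)} = 44 + r$ ($h{\left(r \right)} = r + 44 = 44 + r$)
$s{\left(U \right)} = U + U^{2}$ ($s{\left(U \right)} = U^{2} + U = U + U^{2}$)
$j{\left(X,v \right)} = \frac{-95 + v}{332 + X}$
$\frac{h{\left(211 \right)}}{j{\left(-183,s{\left(22 \right)} \right)}} = \frac{44 + 211}{\frac{1}{332 - 183} \left(-95 + 22 \left(1 + 22\right)\right)} = \frac{255}{\frac{1}{149} \left(-95 + 22 \cdot 23\right)} = \frac{255}{\frac{1}{149} \left(-95 + 506\right)} = \frac{255}{\frac{1}{149} \cdot 411} = \frac{255}{\frac{411}{149}} = 255 \cdot \frac{149}{411} = \frac{12665}{137}$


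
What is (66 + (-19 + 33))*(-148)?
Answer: -11840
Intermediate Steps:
(66 + (-19 + 33))*(-148) = (66 + 14)*(-148) = 80*(-148) = -11840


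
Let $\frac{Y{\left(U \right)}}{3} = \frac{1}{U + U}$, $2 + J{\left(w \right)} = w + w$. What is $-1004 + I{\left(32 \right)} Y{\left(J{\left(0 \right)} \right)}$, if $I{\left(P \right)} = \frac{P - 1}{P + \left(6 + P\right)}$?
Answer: $- \frac{281213}{280} \approx -1004.3$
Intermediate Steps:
$J{\left(w \right)} = -2 + 2 w$ ($J{\left(w \right)} = -2 + \left(w + w\right) = -2 + 2 w$)
$Y{\left(U \right)} = \frac{3}{2 U}$ ($Y{\left(U \right)} = \frac{3}{U + U} = \frac{3}{2 U}$)
$I{\left(P \right)} = \frac{-1 + P}{6 + 2 P}$
$-1004 + I{\left(32 \right)} Y{\left(J{\left(0 \right)} \right)} = -1004 + \frac{-1 + 32}{2 \left(3 + 32\right)} \frac{3}{2 \left(-2 + 2 \cdot 0\right)} = -1004 + \frac{1}{2} \cdot \frac{1}{35} \cdot 31 \frac{3}{2 \left(-2 + 0\right)} = -1004 + \frac{1}{2} \cdot \frac{1}{35} \cdot 31 \frac{3}{2 \left(-2\right)} = -1004 + \frac{31 \cdot \frac{3}{2} \left(- \frac{1}{2}\right)}{70} = -1004 + \frac{31}{70} \left(- \frac{3}{4}\right) = -1004 - \frac{93}{280} = - \frac{281213}{280}$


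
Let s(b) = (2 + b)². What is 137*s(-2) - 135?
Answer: -135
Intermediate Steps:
137*s(-2) - 135 = 137*(2 - 2)² - 135 = 137*0² - 135 = 137*0 - 135 = 0 - 135 = -135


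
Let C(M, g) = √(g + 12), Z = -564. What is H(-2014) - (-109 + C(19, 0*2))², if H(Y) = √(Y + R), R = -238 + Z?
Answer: -11893 + 436*√3 + 16*I*√11 ≈ -11138.0 + 53.066*I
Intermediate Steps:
R = -802 (R = -238 - 564 = -802)
C(M, g) = √(12 + g)
H(Y) = √(-802 + Y) (H(Y) = √(Y - 802) = √(-802 + Y))
H(-2014) - (-109 + C(19, 0*2))² = √(-802 - 2014) - (-109 + √(12 + 0*2))² = √(-2816) - (-109 + √(12 + 0))² = 16*I*√11 - (-109 + √12)² = 16*I*√11 - (-109 + 2*√3)² = -(-109 + 2*√3)² + 16*I*√11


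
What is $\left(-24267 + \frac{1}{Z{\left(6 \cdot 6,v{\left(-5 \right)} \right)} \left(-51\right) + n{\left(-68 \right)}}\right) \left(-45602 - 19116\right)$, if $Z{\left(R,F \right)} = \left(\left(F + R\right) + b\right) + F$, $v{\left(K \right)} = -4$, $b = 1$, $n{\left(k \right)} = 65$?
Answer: $\frac{1110351808501}{707} \approx 1.5705 \cdot 10^{9}$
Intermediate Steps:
$Z{\left(R,F \right)} = 1 + R + 2 F$ ($Z{\left(R,F \right)} = \left(\left(F + R\right) + 1\right) + F = \left(1 + F + R\right) + F = 1 + R + 2 F$)
$\left(-24267 + \frac{1}{Z{\left(6 \cdot 6,v{\left(-5 \right)} \right)} \left(-51\right) + n{\left(-68 \right)}}\right) \left(-45602 - 19116\right) = \left(-24267 + \frac{1}{\left(1 + 6 \cdot 6 + 2 \left(-4\right)\right) \left(-51\right) + 65}\right) \left(-45602 - 19116\right) = \left(-24267 + \frac{1}{\left(1 + 36 - 8\right) \left(-51\right) + 65}\right) \left(-64718\right) = \left(-24267 + \frac{1}{29 \left(-51\right) + 65}\right) \left(-64718\right) = \left(-24267 + \frac{1}{-1479 + 65}\right) \left(-64718\right) = \left(-24267 + \frac{1}{-1414}\right) \left(-64718\right) = \left(-24267 - \frac{1}{1414}\right) \left(-64718\right) = \left(- \frac{34313539}{1414}\right) \left(-64718\right) = \frac{1110351808501}{707}$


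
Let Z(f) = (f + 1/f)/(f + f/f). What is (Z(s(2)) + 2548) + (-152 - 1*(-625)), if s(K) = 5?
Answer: 45328/15 ≈ 3021.9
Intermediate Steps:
Z(f) = (f + 1/f)/(1 + f) (Z(f) = (f + 1/f)/(f + 1) = (f + 1/f)/(1 + f))
(Z(s(2)) + 2548) + (-152 - 1*(-625)) = ((1 + 5²)/(5*(1 + 5)) + 2548) + (-152 - 1*(-625)) = ((⅕)*(1 + 25)/6 + 2548) + (-152 + 625) = ((⅕)*(⅙)*26 + 2548) + 473 = (13/15 + 2548) + 473 = 38233/15 + 473 = 45328/15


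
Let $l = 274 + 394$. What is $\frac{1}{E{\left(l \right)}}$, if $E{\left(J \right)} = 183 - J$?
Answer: $- \frac{1}{485} \approx -0.0020619$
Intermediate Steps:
$l = 668$
$\frac{1}{E{\left(l \right)}} = \frac{1}{183 - 668} = \frac{1}{-485} = - \frac{1}{485}$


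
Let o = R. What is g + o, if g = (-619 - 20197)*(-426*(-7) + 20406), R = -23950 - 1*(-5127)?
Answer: -486863431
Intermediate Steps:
R = -18823 (R = -23950 + 5127 = -18823)
o = -18823
g = -486844608 (g = -20816*(2982 + 20406) = -20816*23388 = -486844608)
g + o = -486844608 - 18823 = -486863431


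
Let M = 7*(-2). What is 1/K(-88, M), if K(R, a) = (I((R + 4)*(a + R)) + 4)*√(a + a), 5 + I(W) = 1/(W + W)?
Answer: 1224*I*√7/17135 ≈ 0.18899*I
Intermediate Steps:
I(W) = -5 + 1/(2*W) (I(W) = -5 + 1/(W + W) = -5 + 1/(2*W))
M = -14
K(R, a) = √2*√a*(-1 + 1/(2*(4 + R)*(R + a))) (K(R, a) = ((-5 + 1/(2*(((R + 4)*(a + R))))) + 4)*√(a + a) = ((-5 + 1/(2*(((4 + R)*(R + a))))) + 4)*√(2*a) = ((-5 + (1/((4 + R)*(R + a)))/2) + 4)*(√2*√a) = ((-5 + 1/(2*(4 + R)*(R + a))) + 4)*(√2*√a) = (-1 + 1/(2*(4 + R)*(R + a)))*(√2*√a) = √2*√a*(-1 + 1/(2*(4 + R)*(R + a))))
1/K(-88, M) = 1/(√2*√(-14)*(½ - 1*(-88)² - 4*(-88) - 4*(-14) - 1*(-88)*(-14))/((-88)² + 4*(-88) + 4*(-14) - 88*(-14))) = 1/(√2*(I*√14)*(½ - 1*7744 + 352 + 56 - 1232)/(7744 - 352 - 56 + 1232)) = 1/(√2*(I*√14)*(½ - 7744 + 352 + 56 - 1232)/8568) = 1/(√2*(I*√14)*(1/8568)*(-17135/2)) = 1/(-17135*I*√7/8568) = 1224*I*√7/17135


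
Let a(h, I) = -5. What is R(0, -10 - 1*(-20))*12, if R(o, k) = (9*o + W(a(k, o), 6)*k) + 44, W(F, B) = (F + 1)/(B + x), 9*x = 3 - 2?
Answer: 4944/11 ≈ 449.45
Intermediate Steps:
x = 1/9 (x = (3 - 2)/9 = (1/9)*1 = 1/9 ≈ 0.11111)
W(F, B) = (1 + F)/(1/9 + B) (W(F, B) = (F + 1)/(B + 1/9) = (1 + F)/(1/9 + B))
R(o, k) = 44 + 9*o - 36*k/55 (R(o, k) = (9*o + (9*(1 - 5)/(1 + 9*6))*k) + 44 = (9*o + (9*(-4)/(1 + 54))*k) + 44 = (9*o + (9*(-4)/55)*k) + 44 = (9*o + (9*(1/55)*(-4))*k) + 44 = (9*o - 36*k/55) + 44 = 44 + 9*o - 36*k/55)
R(0, -10 - 1*(-20))*12 = (44 + 9*0 - 36*(-10 - 1*(-20))/55)*12 = (44 + 0 - 36*(-10 + 20)/55)*12 = (44 + 0 - 36/55*10)*12 = (44 + 0 - 72/11)*12 = (412/11)*12 = 4944/11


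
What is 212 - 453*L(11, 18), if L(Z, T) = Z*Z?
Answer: -54601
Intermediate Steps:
L(Z, T) = Z**2
212 - 453*L(11, 18) = 212 - 453*11**2 = 212 - 453*121 = 212 - 54813 = -54601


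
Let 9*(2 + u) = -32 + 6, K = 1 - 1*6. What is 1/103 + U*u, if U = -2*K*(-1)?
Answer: 45329/927 ≈ 48.899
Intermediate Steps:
K = -5 (K = 1 - 6 = -5)
u = -44/9 (u = -2 + (-32 + 6)/9 = -2 + (1/9)*(-26) = -2 - 26/9 = -44/9 ≈ -4.8889)
U = -10 (U = -2*(-5)*(-1) = 10*(-1) = -10)
1/103 + U*u = 1/103 - 10*(-44/9) = 1/103 + 440/9 = 45329/927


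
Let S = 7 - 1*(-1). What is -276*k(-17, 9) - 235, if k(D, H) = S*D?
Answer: 37301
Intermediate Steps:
S = 8 (S = 7 + 1 = 8)
k(D, H) = 8*D
-276*k(-17, 9) - 235 = -2208*(-17) - 235 = -276*(-136) - 235 = 37536 - 235 = 37301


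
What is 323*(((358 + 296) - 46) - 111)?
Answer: 160531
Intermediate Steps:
323*(((358 + 296) - 46) - 111) = 323*((654 - 46) - 111) = 323*(608 - 111) = 323*497 = 160531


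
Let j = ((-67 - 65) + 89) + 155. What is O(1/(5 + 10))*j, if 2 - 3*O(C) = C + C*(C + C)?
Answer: 48496/675 ≈ 71.846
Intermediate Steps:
O(C) = ⅔ - 2*C²/3 - C/3 (O(C) = ⅔ - (C + C*(C + C))/3 = ⅔ - (C + C*(2*C))/3 = ⅔ - (C + 2*C²)/3 = ⅔ + (-2*C²/3 - C/3) = ⅔ - 2*C²/3 - C/3)
j = 112 (j = (-132 + 89) + 155 = -43 + 155 = 112)
O(1/(5 + 10))*j = (⅔ - 2/(3*(5 + 10)²) - 1/(3*(5 + 10)))*112 = (⅔ - 2*(1/15)²/3 - ⅓/15)*112 = (⅔ - 2*(1/15)²/3 - ⅓*1/15)*112 = (⅔ - ⅔*1/225 - 1/45)*112 = (⅔ - 2/675 - 1/45)*112 = (433/675)*112 = 48496/675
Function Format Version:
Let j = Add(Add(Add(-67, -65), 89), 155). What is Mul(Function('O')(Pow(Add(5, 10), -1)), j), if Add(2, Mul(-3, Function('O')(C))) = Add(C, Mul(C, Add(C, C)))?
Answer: Rational(48496, 675) ≈ 71.846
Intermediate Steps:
Function('O')(C) = Add(Rational(2, 3), Mul(Rational(-2, 3), Pow(C, 2)), Mul(Rational(-1, 3), C)) (Function('O')(C) = Add(Rational(2, 3), Mul(Rational(-1, 3), Add(C, Mul(C, Add(C, C))))) = Add(Rational(2, 3), Mul(Rational(-1, 3), Add(C, Mul(C, Mul(2, C))))) = Add(Rational(2, 3), Mul(Rational(-1, 3), Add(C, Mul(2, Pow(C, 2))))) = Add(Rational(2, 3), Add(Mul(Rational(-2, 3), Pow(C, 2)), Mul(Rational(-1, 3), C))) = Add(Rational(2, 3), Mul(Rational(-2, 3), Pow(C, 2)), Mul(Rational(-1, 3), C)))
j = 112 (j = Add(Add(-132, 89), 155) = Add(-43, 155) = 112)
Mul(Function('O')(Pow(Add(5, 10), -1)), j) = Mul(Add(Rational(2, 3), Mul(Rational(-2, 3), Pow(Pow(Add(5, 10), -1), 2)), Mul(Rational(-1, 3), Pow(Add(5, 10), -1))), 112) = Mul(Add(Rational(2, 3), Mul(Rational(-2, 3), Pow(Pow(15, -1), 2)), Mul(Rational(-1, 3), Pow(15, -1))), 112) = Mul(Add(Rational(2, 3), Mul(Rational(-2, 3), Pow(Rational(1, 15), 2)), Mul(Rational(-1, 3), Rational(1, 15))), 112) = Mul(Add(Rational(2, 3), Mul(Rational(-2, 3), Rational(1, 225)), Rational(-1, 45)), 112) = Mul(Add(Rational(2, 3), Rational(-2, 675), Rational(-1, 45)), 112) = Mul(Rational(433, 675), 112) = Rational(48496, 675)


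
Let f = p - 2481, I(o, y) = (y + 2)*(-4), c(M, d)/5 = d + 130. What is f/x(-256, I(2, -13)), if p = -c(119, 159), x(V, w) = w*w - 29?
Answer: -3926/1907 ≈ -2.0587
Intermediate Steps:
c(M, d) = 650 + 5*d (c(M, d) = 5*(d + 130) = 5*(130 + d) = 650 + 5*d)
I(o, y) = -8 - 4*y (I(o, y) = (2 + y)*(-4) = -8 - 4*y)
x(V, w) = -29 + w² (x(V, w) = w² - 29 = -29 + w²)
p = -1445 (p = -(650 + 5*159) = -(650 + 795) = -1*1445 = -1445)
f = -3926 (f = -1445 - 2481 = -3926)
f/x(-256, I(2, -13)) = -3926/(-29 + (-8 - 4*(-13))²) = -3926/(-29 + (-8 + 52)²) = -3926/(-29 + 44²) = -3926/(-29 + 1936) = -3926/1907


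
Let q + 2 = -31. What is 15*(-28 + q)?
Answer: -915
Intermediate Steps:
q = -33 (q = -2 - 31 = -33)
15*(-28 + q) = 15*(-28 - 33) = 15*(-61) = -915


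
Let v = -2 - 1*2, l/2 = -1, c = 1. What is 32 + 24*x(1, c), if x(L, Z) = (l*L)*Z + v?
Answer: -112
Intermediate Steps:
l = -2 (l = 2*(-1) = -2)
v = -4 (v = -2 - 2 = -4)
x(L, Z) = -4 - 2*L*Z (x(L, Z) = (-2*L)*Z - 4 = -2*L*Z - 4 = -4 - 2*L*Z)
32 + 24*x(1, c) = 32 + 24*(-4 - 2*1*1) = 32 + 24*(-4 - 2) = 32 + 24*(-6) = 32 - 144 = -112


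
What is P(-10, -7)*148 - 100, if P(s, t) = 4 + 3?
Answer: 936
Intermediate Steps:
P(s, t) = 7
P(-10, -7)*148 - 100 = 7*148 - 100 = 1036 - 100 = 936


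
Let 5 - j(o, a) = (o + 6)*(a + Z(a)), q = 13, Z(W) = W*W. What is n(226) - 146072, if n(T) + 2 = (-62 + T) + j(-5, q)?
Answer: -146087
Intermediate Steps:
Z(W) = W²
j(o, a) = 5 - (6 + o)*(a + a²) (j(o, a) = 5 - (o + 6)*(a + a²) = 5 - (6 + o)*(a + a²))
n(T) = -241 + T (n(T) = -2 + ((-62 + T) + (5 - 6*13 - 6*13² - 1*13*(-5) - 1*(-5)*13²)) = -2 + ((-62 + T) + (5 - 78 - 6*169 + 65 - 1*(-5)*169)) = -2 + ((-62 + T) + (5 - 78 - 1014 + 65 + 845)) = -2 + ((-62 + T) - 177) = -2 + (-239 + T) = -241 + T)
n(226) - 146072 = (-241 + 226) - 146072 = -15 - 146072 = -146087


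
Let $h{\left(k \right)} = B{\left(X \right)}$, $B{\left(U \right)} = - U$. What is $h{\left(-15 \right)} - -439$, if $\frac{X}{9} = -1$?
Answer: $448$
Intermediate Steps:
$X = -9$ ($X = 9 \left(-1\right) = -9$)
$h{\left(k \right)} = 9$ ($h{\left(k \right)} = \left(-1\right) \left(-9\right) = 9$)
$h{\left(-15 \right)} - -439 = 9 - -439 = 9 + 439 = 448$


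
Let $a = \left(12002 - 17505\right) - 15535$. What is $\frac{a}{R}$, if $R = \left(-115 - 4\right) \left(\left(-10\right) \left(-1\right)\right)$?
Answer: $\frac{10519}{595} \approx 17.679$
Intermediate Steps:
$a = -21038$ ($a = -5503 - 15535 = -21038$)
$R = -1190$ ($R = \left(-119\right) 10 = -1190$)
$\frac{a}{R} = - \frac{21038}{-1190} = \left(-21038\right) \left(- \frac{1}{1190}\right) = \frac{10519}{595}$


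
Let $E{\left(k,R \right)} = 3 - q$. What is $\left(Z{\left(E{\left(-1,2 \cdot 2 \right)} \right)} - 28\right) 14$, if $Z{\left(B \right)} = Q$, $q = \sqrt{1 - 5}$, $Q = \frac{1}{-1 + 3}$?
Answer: $-385$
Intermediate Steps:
$Q = \frac{1}{2} \approx 0.5$
$q = 2 i$ ($q = \sqrt{-4} = 2 i \approx 2.0 i$)
$E{\left(k,R \right)} = 3 - 2 i$
$Z{\left(B \right)} = \frac{1}{2}$
$\left(Z{\left(E{\left(-1,2 \cdot 2 \right)} \right)} - 28\right) 14 = \left(\frac{1}{2} - 28\right) 14 = \left(- \frac{55}{2}\right) 14 = -385$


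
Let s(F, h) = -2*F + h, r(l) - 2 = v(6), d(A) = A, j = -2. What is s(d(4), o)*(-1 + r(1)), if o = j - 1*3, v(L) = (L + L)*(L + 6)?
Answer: -1885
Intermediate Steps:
v(L) = 2*L*(6 + L) (v(L) = (2*L)*(6 + L) = 2*L*(6 + L))
r(l) = 146 (r(l) = 2 + 2*6*(6 + 6) = 2 + 2*6*12 = 2 + 144 = 146)
o = -5 (o = -2 - 1*3 = -2 - 3 = -5)
s(F, h) = h - 2*F
s(d(4), o)*(-1 + r(1)) = (-5 - 2*4)*(-1 + 146) = (-5 - 8)*145 = -13*145 = -1885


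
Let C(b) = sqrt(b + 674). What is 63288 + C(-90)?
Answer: 63288 + 2*sqrt(146) ≈ 63312.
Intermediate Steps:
C(b) = sqrt(674 + b)
63288 + C(-90) = 63288 + sqrt(674 - 90) = 63288 + sqrt(584) = 63288 + 2*sqrt(146)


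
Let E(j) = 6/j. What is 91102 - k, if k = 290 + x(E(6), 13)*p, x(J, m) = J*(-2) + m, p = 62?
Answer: 90130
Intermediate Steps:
x(J, m) = m - 2*J (x(J, m) = -2*J + m = m - 2*J)
k = 972 (k = 290 + (13 - 12/6)*62 = 290 + (13 - 2*1)*62 = 290 + (13 - 2)*62 = 290 + 11*62 = 290 + 682 = 972)
91102 - k = 91102 - 1*972 = 91102 - 972 = 90130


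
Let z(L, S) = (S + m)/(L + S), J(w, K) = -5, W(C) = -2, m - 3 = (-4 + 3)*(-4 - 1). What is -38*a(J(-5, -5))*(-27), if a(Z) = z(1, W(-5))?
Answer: -6156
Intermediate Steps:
m = 8 (m = 3 + (-4 + 3)*(-4 - 1) = 3 - 1*(-5) = 3 + 5 = 8)
z(L, S) = (8 + S)/(L + S) (z(L, S) = (S + 8)/(L + S) = (8 + S)/(L + S))
a(Z) = -6 (a(Z) = (8 - 2)/(1 - 2) = 6/(-1) = -1*6 = -6)
-38*a(J(-5, -5))*(-27) = -38*(-6)*(-27) = 228*(-27) = -6156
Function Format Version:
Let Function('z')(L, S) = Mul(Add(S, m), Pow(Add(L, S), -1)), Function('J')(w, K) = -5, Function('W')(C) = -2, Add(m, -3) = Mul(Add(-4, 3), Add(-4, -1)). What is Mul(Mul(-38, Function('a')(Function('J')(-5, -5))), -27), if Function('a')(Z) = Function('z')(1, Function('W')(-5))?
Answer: -6156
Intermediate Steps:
m = 8 (m = Add(3, Mul(Add(-4, 3), Add(-4, -1))) = Add(3, Mul(-1, -5)) = Add(3, 5) = 8)
Function('z')(L, S) = Mul(Pow(Add(L, S), -1), Add(8, S)) (Function('z')(L, S) = Mul(Add(S, 8), Pow(Add(L, S), -1)) = Mul(Add(8, S), Pow(Add(L, S), -1)) = Mul(Pow(Add(L, S), -1), Add(8, S)))
Function('a')(Z) = -6 (Function('a')(Z) = Mul(Pow(Add(1, -2), -1), Add(8, -2)) = Mul(Pow(-1, -1), 6) = Mul(-1, 6) = -6)
Mul(Mul(-38, Function('a')(Function('J')(-5, -5))), -27) = Mul(Mul(-38, -6), -27) = Mul(228, -27) = -6156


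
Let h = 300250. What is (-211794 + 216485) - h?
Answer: -295559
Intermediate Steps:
(-211794 + 216485) - h = (-211794 + 216485) - 1*300250 = 4691 - 300250 = -295559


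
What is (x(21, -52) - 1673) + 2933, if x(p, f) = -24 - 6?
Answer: 1230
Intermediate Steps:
x(p, f) = -30
(x(21, -52) - 1673) + 2933 = (-30 - 1673) + 2933 = -1703 + 2933 = 1230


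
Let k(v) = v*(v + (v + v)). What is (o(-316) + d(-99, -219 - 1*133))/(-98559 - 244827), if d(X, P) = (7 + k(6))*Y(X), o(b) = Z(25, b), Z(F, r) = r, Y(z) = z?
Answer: 11701/343386 ≈ 0.034075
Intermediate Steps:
k(v) = 3*v² (k(v) = v*(v + 2*v) = v*(3*v) = 3*v²)
o(b) = b
d(X, P) = 115*X (d(X, P) = (7 + 3*6²)*X = (7 + 3*36)*X = (7 + 108)*X = 115*X)
(o(-316) + d(-99, -219 - 1*133))/(-98559 - 244827) = (-316 + 115*(-99))/(-98559 - 244827) = (-316 - 11385)/(-343386) = -11701*(-1/343386) = 11701/343386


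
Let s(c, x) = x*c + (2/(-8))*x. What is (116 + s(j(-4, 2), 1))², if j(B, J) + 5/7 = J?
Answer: 10738729/784 ≈ 13697.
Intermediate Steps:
j(B, J) = -5/7 + J
s(c, x) = -x/4 + c*x (s(c, x) = c*x + (2*(-⅛))*x = c*x - x/4 = -x/4 + c*x)
(116 + s(j(-4, 2), 1))² = (116 + 1*(-¼ + (-5/7 + 2)))² = (116 + 1*(-¼ + 9/7))² = (116 + 1*(29/28))² = (116 + 29/28)² = (3277/28)² = 10738729/784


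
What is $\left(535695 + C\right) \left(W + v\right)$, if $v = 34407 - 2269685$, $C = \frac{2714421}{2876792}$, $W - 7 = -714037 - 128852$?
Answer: $- \frac{592963585136366970}{359599} \approx -1.649 \cdot 10^{12}$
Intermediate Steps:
$W = -842882$ ($W = 7 - 842889 = -842882$)
$C = \frac{2714421}{2876792}$ ($C = 2714421 \cdot \frac{1}{2876792} = \frac{2714421}{2876792} \approx 0.94356$)
$v = -2235278$ ($v = 34407 - 2269685 = -2235278$)
$\left(535695 + C\right) \left(W + v\right) = \left(535695 + \frac{2714421}{2876792}\right) \left(-842882 - 2235278\right) = \frac{1541085804861}{2876792} \left(-3078160\right) = - \frac{592963585136366970}{359599}$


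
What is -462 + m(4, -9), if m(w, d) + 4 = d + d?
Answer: -484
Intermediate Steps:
m(w, d) = -4 + 2*d (m(w, d) = -4 + (d + d) = -4 + 2*d)
-462 + m(4, -9) = -462 + (-4 + 2*(-9)) = -462 + (-4 - 18) = -462 - 22 = -484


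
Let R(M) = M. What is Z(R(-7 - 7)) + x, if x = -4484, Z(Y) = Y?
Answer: -4498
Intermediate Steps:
Z(R(-7 - 7)) + x = (-7 - 7) - 4484 = -14 - 4484 = -4498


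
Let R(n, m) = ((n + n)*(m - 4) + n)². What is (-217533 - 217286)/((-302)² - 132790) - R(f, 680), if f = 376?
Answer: -10762630545207805/41586 ≈ -2.5880e+11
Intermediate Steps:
R(n, m) = (n + 2*n*(-4 + m))² (R(n, m) = ((2*n)*(-4 + m) + n)² = (2*n*(-4 + m) + n)² = (n + 2*n*(-4 + m))²)
(-217533 - 217286)/((-302)² - 132790) - R(f, 680) = (-217533 - 217286)/((-302)² - 132790) - 376²*(-7 + 2*680)² = -434819/(91204 - 132790) - 141376*(-7 + 1360)² = -434819/(-41586) - 141376*1353² = -434819*(-1/41586) - 141376*1830609 = 434819/41586 - 1*258804177984 = 434819/41586 - 258804177984 = -10762630545207805/41586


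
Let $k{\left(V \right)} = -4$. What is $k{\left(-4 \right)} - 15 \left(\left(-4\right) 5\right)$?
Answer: $296$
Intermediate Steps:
$k{\left(-4 \right)} - 15 \left(\left(-4\right) 5\right) = -4 - 15 \left(\left(-4\right) 5\right) = -4 - -300 = -4 + 300 = 296$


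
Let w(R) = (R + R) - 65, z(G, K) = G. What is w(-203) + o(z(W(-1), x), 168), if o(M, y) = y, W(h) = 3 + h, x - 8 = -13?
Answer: -303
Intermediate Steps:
x = -5 (x = 8 - 13 = -5)
w(R) = -65 + 2*R (w(R) = 2*R - 65 = -65 + 2*R)
w(-203) + o(z(W(-1), x), 168) = (-65 + 2*(-203)) + 168 = (-65 - 406) + 168 = -471 + 168 = -303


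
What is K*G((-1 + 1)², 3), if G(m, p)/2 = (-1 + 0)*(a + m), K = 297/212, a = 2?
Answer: -297/53 ≈ -5.6038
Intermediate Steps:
K = 297/212 (K = 297*(1/212) = 297/212 ≈ 1.4009)
G(m, p) = -4 - 2*m (G(m, p) = 2*((-1 + 0)*(2 + m)) = 2*(-(2 + m)) = 2*(-2 - m) = -4 - 2*m)
K*G((-1 + 1)², 3) = 297*(-4 - 2*(-1 + 1)²)/212 = 297*(-4 - 2*0²)/212 = 297*(-4 - 2*0)/212 = 297*(-4 + 0)/212 = (297/212)*(-4) = -297/53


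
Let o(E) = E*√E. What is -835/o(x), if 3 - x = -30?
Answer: -835*√33/1089 ≈ -4.4047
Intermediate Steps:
x = 33 (x = 3 - 1*(-30) = 3 + 30 = 33)
o(E) = E^(3/2)
-835/o(x) = -835*√33/1089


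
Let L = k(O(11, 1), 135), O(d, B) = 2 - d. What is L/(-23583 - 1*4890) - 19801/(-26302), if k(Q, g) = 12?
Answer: 187826083/249632282 ≈ 0.75241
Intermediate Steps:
L = 12
L/(-23583 - 1*4890) - 19801/(-26302) = 12/(-23583 - 1*4890) - 19801/(-26302) = 12/(-23583 - 4890) - 19801*(-1/26302) = 12/(-28473) + 19801/26302 = 12*(-1/28473) + 19801/26302 = -4/9491 + 19801/26302 = 187826083/249632282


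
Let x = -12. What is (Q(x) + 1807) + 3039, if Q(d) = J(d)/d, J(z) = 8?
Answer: 14536/3 ≈ 4845.3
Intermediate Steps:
Q(d) = 8/d
(Q(x) + 1807) + 3039 = (8/(-12) + 1807) + 3039 = (8*(-1/12) + 1807) + 3039 = (-2/3 + 1807) + 3039 = 5419/3 + 3039 = 14536/3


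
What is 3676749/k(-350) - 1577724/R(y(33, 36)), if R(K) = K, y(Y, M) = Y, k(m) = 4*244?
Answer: -472841969/10736 ≈ -44043.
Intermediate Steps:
k(m) = 976
3676749/k(-350) - 1577724/R(y(33, 36)) = 3676749/976 - 1577724/33 = 3676749*(1/976) - 1577724*1/33 = 3676749/976 - 525908/11 = -472841969/10736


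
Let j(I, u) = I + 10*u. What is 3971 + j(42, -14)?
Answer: 3873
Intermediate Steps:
3971 + j(42, -14) = 3971 + (42 + 10*(-14)) = 3971 + (42 - 140) = 3971 - 98 = 3873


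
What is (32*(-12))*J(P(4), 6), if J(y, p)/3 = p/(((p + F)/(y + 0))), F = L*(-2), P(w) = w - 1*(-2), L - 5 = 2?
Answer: 5184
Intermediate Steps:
L = 7 (L = 5 + 2 = 7)
P(w) = 2 + w (P(w) = w + 2 = 2 + w)
F = -14 (F = 7*(-2) = -14)
J(y, p) = 3*p*y/(-14 + p) (J(y, p) = 3*(p/(((p - 14)/(y + 0)))) = 3*(p/(((-14 + p)/y))) = 3*(p*(y/(-14 + p))) = 3*(p*y/(-14 + p)) = 3*p*y/(-14 + p))
(32*(-12))*J(P(4), 6) = (32*(-12))*(3*6*(2 + 4)/(-14 + 6)) = -1152*6*6/(-8) = -1152*6*6*(-1)/8 = -384*(-27/2) = 5184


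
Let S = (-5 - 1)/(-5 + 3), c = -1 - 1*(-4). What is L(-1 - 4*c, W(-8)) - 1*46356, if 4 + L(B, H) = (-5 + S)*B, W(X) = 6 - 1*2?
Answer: -46334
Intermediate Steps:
c = 3 (c = -1 + 4 = 3)
W(X) = 4 (W(X) = 6 - 2 = 4)
S = 3 (S = -6/(-2) = -6*(-½) = 3)
L(B, H) = -4 - 2*B (L(B, H) = -4 + (-5 + 3)*B = -4 - 2*B)
L(-1 - 4*c, W(-8)) - 1*46356 = (-4 - 2*(-1 - 4*3)) - 1*46356 = (-4 - 2*(-1 - 12)) - 46356 = (-4 - 2*(-13)) - 46356 = (-4 + 26) - 46356 = 22 - 46356 = -46334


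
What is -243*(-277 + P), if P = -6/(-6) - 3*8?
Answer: 72900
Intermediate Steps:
P = -23 (P = -6*(-⅙) - 24 = 1 - 24 = -23)
-243*(-277 + P) = -243*(-277 - 23) = -243*(-300) = 72900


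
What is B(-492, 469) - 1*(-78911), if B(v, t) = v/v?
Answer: 78912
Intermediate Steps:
B(v, t) = 1
B(-492, 469) - 1*(-78911) = 1 - 1*(-78911) = 1 + 78911 = 78912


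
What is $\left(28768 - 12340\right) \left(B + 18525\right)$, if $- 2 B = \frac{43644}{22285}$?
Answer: $\frac{6781606587684}{22285} \approx 3.0431 \cdot 10^{8}$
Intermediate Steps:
$B = - \frac{21822}{22285}$ ($B = - \frac{43644 \cdot \frac{1}{22285}}{2} = \left(- \frac{1}{2}\right) \frac{43644}{22285} = - \frac{21822}{22285} \approx -0.97922$)
$\left(28768 - 12340\right) \left(B + 18525\right) = \left(28768 - 12340\right) \left(- \frac{21822}{22285} + 18525\right) = 16428 \cdot \frac{412807803}{22285} = \frac{6781606587684}{22285}$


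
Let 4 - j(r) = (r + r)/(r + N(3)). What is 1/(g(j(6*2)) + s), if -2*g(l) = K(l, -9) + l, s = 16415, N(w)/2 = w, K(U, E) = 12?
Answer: 3/49223 ≈ 6.0947e-5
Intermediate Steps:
N(w) = 2*w
j(r) = 4 - 2*r/(6 + r) (j(r) = 4 - (r + r)/(r + 2*3) = 4 - 2*r/(r + 6) = 4 - 2*r/(6 + r))
g(l) = -6 - l/2 (g(l) = -(12 + l)/2 = -6 - l/2)
1/(g(j(6*2)) + s) = 1/((-6 - (12 + 6*2)/(6 + 6*2)) + 16415) = 1/((-6 - (12 + 12)/(6 + 12)) + 16415) = 1/((-6 - 24/18) + 16415) = 1/((-6 - ½*8/3) + 16415) = 1/((-6 - 4/3) + 16415) = 1/(-22/3 + 16415) = 1/(49223/3) = 3/49223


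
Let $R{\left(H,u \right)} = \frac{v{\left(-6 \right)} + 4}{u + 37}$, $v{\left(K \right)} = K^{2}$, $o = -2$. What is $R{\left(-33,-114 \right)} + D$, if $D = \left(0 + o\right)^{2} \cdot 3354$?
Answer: $\frac{1032992}{77} \approx 13415.0$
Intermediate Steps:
$R{\left(H,u \right)} = \frac{40}{37 + u}$ ($R{\left(H,u \right)} = \frac{\left(-6\right)^{2} + 4}{u + 37} = \frac{36 + 4}{37 + u} = \frac{40}{37 + u}$)
$D = 13416$ ($D = \left(0 - 2\right)^{2} \cdot 3354 = \left(-2\right)^{2} \cdot 3354 = 4 \cdot 3354 = 13416$)
$R{\left(-33,-114 \right)} + D = \frac{40}{37 - 114} + 13416 = \frac{40}{-77} + 13416 = 40 \left(- \frac{1}{77}\right) + 13416 = - \frac{40}{77} + 13416 = \frac{1032992}{77}$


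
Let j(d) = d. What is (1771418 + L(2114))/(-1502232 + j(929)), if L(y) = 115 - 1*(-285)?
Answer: -1771818/1501303 ≈ -1.1802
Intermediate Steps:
L(y) = 400 (L(y) = 115 + 285 = 400)
(1771418 + L(2114))/(-1502232 + j(929)) = (1771418 + 400)/(-1502232 + 929) = 1771818/(-1501303) = 1771818*(-1/1501303) = -1771818/1501303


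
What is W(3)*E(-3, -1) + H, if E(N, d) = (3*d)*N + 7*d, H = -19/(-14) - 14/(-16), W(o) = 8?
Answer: 1021/56 ≈ 18.232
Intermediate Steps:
H = 125/56 (H = -19*(-1/14) - 14*(-1/16) = 19/14 + 7/8 = 125/56 ≈ 2.2321)
E(N, d) = 7*d + 3*N*d (E(N, d) = 3*N*d + 7*d = 7*d + 3*N*d)
W(3)*E(-3, -1) + H = 8*(-(7 + 3*(-3))) + 125/56 = 8*(-(7 - 9)) + 125/56 = 8*(-1*(-2)) + 125/56 = 8*2 + 125/56 = 16 + 125/56 = 1021/56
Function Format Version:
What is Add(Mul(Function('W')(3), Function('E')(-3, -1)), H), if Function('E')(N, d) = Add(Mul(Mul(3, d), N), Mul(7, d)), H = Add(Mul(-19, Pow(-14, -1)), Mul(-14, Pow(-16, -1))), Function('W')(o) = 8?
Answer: Rational(1021, 56) ≈ 18.232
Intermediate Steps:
H = Rational(125, 56) (H = Add(Mul(-19, Rational(-1, 14)), Mul(-14, Rational(-1, 16))) = Add(Rational(19, 14), Rational(7, 8)) = Rational(125, 56) ≈ 2.2321)
Function('E')(N, d) = Add(Mul(7, d), Mul(3, N, d)) (Function('E')(N, d) = Add(Mul(3, N, d), Mul(7, d)) = Add(Mul(7, d), Mul(3, N, d)))
Add(Mul(Function('W')(3), Function('E')(-3, -1)), H) = Add(Mul(8, Mul(-1, Add(7, Mul(3, -3)))), Rational(125, 56)) = Add(Mul(8, Mul(-1, Add(7, -9))), Rational(125, 56)) = Add(Mul(8, Mul(-1, -2)), Rational(125, 56)) = Add(Mul(8, 2), Rational(125, 56)) = Add(16, Rational(125, 56)) = Rational(1021, 56)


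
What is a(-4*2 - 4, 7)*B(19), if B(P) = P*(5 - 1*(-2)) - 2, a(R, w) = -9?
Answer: -1179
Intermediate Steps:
B(P) = -2 + 7*P (B(P) = P*(5 + 2) - 2 = P*7 - 2 = 7*P - 2 = -2 + 7*P)
a(-4*2 - 4, 7)*B(19) = -9*(-2 + 7*19) = -9*(-2 + 133) = -9*131 = -1179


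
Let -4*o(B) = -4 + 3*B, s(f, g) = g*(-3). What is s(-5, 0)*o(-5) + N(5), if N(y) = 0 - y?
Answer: -5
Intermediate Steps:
s(f, g) = -3*g
N(y) = -y
o(B) = 1 - 3*B/4 (o(B) = -(-4 + 3*B)/4 = 1 - 3*B/4)
s(-5, 0)*o(-5) + N(5) = (-3*0)*(1 - ¾*(-5)) - 1*5 = 0*(1 + 15/4) - 5 = 0*(19/4) - 5 = 0 - 5 = -5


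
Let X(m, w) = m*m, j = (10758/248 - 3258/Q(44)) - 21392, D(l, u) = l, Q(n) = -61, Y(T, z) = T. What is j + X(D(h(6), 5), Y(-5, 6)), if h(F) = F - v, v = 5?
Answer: -161069413/7564 ≈ -21294.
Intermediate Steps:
h(F) = -5 + F (h(F) = F - 1*5 = F - 5 = -5 + F)
j = -161076977/7564 (j = (10758/248 - 3258/(-61)) - 21392 = (10758*(1/248) - 3258*(-1/61)) - 21392 = (5379/124 + 3258/61) - 21392 = 732111/7564 - 21392 = -161076977/7564 ≈ -21295.)
X(m, w) = m**2
j + X(D(h(6), 5), Y(-5, 6)) = -161076977/7564 + (-5 + 6)**2 = -161076977/7564 + 1**2 = -161076977/7564 + 1 = -161069413/7564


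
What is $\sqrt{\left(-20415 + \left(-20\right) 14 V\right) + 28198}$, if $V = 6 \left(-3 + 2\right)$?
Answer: $\sqrt{9463} \approx 97.278$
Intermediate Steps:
$V = -6$ ($V = 6 \left(-1\right) = -6$)
$\sqrt{\left(-20415 + \left(-20\right) 14 V\right) + 28198} = \sqrt{\left(-20415 + \left(-20\right) 14 \left(-6\right)\right) + 28198} = \sqrt{\left(-20415 - -1680\right) + 28198} = \sqrt{\left(-20415 + 1680\right) + 28198} = \sqrt{-18735 + 28198} = \sqrt{9463}$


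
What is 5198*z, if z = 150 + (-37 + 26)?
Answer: 722522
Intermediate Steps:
z = 139 (z = 150 - 11 = 139)
5198*z = 5198*139 = 722522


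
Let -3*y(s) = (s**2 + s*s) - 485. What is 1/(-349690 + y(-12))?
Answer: -3/1048873 ≈ -2.8602e-6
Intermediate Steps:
y(s) = 485/3 - 2*s**2/3 (y(s) = -((s**2 + s*s) - 485)/3 = -((s**2 + s**2) - 485)/3 = -(2*s**2 - 485)/3 = -(-485 + 2*s**2)/3 = 485/3 - 2*s**2/3)
1/(-349690 + y(-12)) = 1/(-349690 + (485/3 - 2/3*(-12)**2)) = 1/(-349690 + (485/3 - 2/3*144)) = 1/(-349690 + (485/3 - 96)) = 1/(-349690 + 197/3) = 1/(-1048873/3) = -3/1048873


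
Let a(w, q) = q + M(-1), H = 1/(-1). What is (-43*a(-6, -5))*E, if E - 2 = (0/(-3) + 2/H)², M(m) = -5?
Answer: 2580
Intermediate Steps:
H = -1
E = 6 (E = 2 + (0/(-3) + 2/(-1))² = 2 + (0*(-⅓) + 2*(-1))² = 2 + (0 - 2)² = 2 + (-2)² = 2 + 4 = 6)
a(w, q) = -5 + q (a(w, q) = q - 5 = -5 + q)
(-43*a(-6, -5))*E = -43*(-5 - 5)*6 = -43*(-10)*6 = 430*6 = 2580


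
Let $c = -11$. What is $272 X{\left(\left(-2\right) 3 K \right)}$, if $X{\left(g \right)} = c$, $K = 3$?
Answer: $-2992$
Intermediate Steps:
$X{\left(g \right)} = -11$
$272 X{\left(\left(-2\right) 3 K \right)} = 272 \left(-11\right) = -2992$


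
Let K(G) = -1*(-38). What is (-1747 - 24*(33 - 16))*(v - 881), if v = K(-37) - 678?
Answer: 3277755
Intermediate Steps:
K(G) = 38
v = -640 (v = 38 - 678 = -640)
(-1747 - 24*(33 - 16))*(v - 881) = (-1747 - 24*(33 - 16))*(-640 - 881) = (-1747 - 24*17)*(-1521) = (-1747 - 408)*(-1521) = -2155*(-1521) = 3277755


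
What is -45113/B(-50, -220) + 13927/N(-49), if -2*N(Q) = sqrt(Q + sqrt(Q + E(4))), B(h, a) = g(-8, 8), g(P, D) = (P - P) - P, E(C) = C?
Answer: -45113/8 - 27854/sqrt(-49 + 3*I*sqrt(5)) ≈ -5908.4 + 3951.6*I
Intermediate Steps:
g(P, D) = -P (g(P, D) = 0 - P = -P)
B(h, a) = 8 (B(h, a) = -1*(-8) = 8)
N(Q) = -sqrt(Q + sqrt(4 + Q))/2 (N(Q) = -sqrt(Q + sqrt(Q + 4))/2 = -sqrt(Q + sqrt(4 + Q))/2)
-45113/B(-50, -220) + 13927/N(-49) = -45113/8 + 13927/((-sqrt(-49 + sqrt(4 - 49))/2)) = -45113*1/8 + 13927/((-sqrt(-49 + sqrt(-45))/2)) = -45113/8 + 13927/((-sqrt(-49 + 3*I*sqrt(5))/2)) = -45113/8 + 13927*(-2/sqrt(-49 + 3*I*sqrt(5))) = -45113/8 - 27854/sqrt(-49 + 3*I*sqrt(5))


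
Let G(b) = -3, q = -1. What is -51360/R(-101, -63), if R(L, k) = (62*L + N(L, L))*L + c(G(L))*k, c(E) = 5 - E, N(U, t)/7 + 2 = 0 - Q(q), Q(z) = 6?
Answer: -8560/106269 ≈ -0.080550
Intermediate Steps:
N(U, t) = -56 (N(U, t) = -14 + 7*(0 - 1*6) = -14 + 7*(0 - 6) = -14 + 7*(-6) = -14 - 42 = -56)
R(L, k) = 8*k + L*(-56 + 62*L) (R(L, k) = (62*L - 56)*L + (5 - 1*(-3))*k = (-56 + 62*L)*L + (5 + 3)*k = L*(-56 + 62*L) + 8*k = 8*k + L*(-56 + 62*L))
-51360/R(-101, -63) = -51360/(-56*(-101) + 8*(-63) + 62*(-101)²) = -51360/(5656 - 504 + 62*10201) = -51360/(5656 - 504 + 632462) = -51360/637614 = -51360*1/637614 = -8560/106269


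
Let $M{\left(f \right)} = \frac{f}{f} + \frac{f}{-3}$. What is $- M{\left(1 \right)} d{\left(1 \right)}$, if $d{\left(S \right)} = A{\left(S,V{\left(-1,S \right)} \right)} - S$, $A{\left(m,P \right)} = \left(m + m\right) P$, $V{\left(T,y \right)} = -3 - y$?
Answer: $6$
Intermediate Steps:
$A{\left(m,P \right)} = 2 P m$ ($A{\left(m,P \right)} = 2 m P = 2 P m$)
$d{\left(S \right)} = - S + 2 S \left(-3 - S\right)$ ($d{\left(S \right)} = 2 \left(-3 - S\right) S - S = 2 S \left(-3 - S\right) - S = - S + 2 S \left(-3 - S\right)$)
$M{\left(f \right)} = 1 - \frac{f}{3}$ ($M{\left(f \right)} = 1 + f \left(- \frac{1}{3}\right) = 1 - \frac{f}{3}$)
$- M{\left(1 \right)} d{\left(1 \right)} = - (1 - \frac{1}{3}) 1 \left(-7 - 2\right) = \left(-1\right) \frac{2}{3} \cdot 1 \left(-9\right) = \left(- \frac{2}{3}\right) \left(-9\right) = 6$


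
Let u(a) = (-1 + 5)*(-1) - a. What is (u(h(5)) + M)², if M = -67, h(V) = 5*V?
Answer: 9216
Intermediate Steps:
u(a) = -4 - a (u(a) = 4*(-1) - a = -4 - a)
(u(h(5)) + M)² = ((-4 - 5*5) - 67)² = ((-4 - 1*25) - 67)² = ((-4 - 25) - 67)² = (-29 - 67)² = (-96)² = 9216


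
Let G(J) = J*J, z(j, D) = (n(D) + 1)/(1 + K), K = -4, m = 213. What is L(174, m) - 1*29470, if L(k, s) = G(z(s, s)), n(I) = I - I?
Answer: -265229/9 ≈ -29470.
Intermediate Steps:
n(I) = 0
z(j, D) = -1/3 (z(j, D) = (0 + 1)/(1 - 4) = 1/(-3) = 1*(-1/3) = -1/3)
G(J) = J**2
L(k, s) = 1/9 (L(k, s) = (-1/3)**2 = 1/9)
L(174, m) - 1*29470 = 1/9 - 1*29470 = 1/9 - 29470 = -265229/9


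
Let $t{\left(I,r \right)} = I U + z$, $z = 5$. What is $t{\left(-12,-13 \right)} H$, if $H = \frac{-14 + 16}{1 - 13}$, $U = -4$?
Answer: $- \frac{53}{6} \approx -8.8333$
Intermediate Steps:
$t{\left(I,r \right)} = 5 - 4 I$ ($t{\left(I,r \right)} = I \left(-4\right) + 5 = - 4 I + 5 = 5 - 4 I$)
$H = - \frac{1}{6}$ ($H = \frac{2}{-12} = 2 \left(- \frac{1}{12}\right) = - \frac{1}{6} \approx -0.16667$)
$t{\left(-12,-13 \right)} H = \left(5 - -48\right) \left(- \frac{1}{6}\right) = \left(5 + 48\right) \left(- \frac{1}{6}\right) = 53 \left(- \frac{1}{6}\right) = - \frac{53}{6}$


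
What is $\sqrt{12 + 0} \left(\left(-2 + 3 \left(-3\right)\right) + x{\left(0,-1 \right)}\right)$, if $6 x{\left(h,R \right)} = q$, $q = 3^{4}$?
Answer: $5 \sqrt{3} \approx 8.6602$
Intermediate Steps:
$q = 81$
$x{\left(h,R \right)} = \frac{27}{2}$ ($x{\left(h,R \right)} = \frac{1}{6} \cdot 81 = \frac{27}{2}$)
$\sqrt{12 + 0} \left(\left(-2 + 3 \left(-3\right)\right) + x{\left(0,-1 \right)}\right) = \sqrt{12 + 0} \left(\left(-2 + 3 \left(-3\right)\right) + \frac{27}{2}\right) = \sqrt{12} \left(\left(-2 - 9\right) + \frac{27}{2}\right) = 2 \sqrt{3} \left(-11 + \frac{27}{2}\right) = 2 \sqrt{3} \cdot \frac{5}{2} = 5 \sqrt{3}$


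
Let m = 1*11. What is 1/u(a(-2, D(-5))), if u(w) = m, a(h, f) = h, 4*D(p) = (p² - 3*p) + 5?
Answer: 1/11 ≈ 0.090909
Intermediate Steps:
D(p) = 5/4 - 3*p/4 + p²/4 (D(p) = ((p² - 3*p) + 5)/4 = (5 + p² - 3*p)/4 = 5/4 - 3*p/4 + p²/4)
m = 11
u(w) = 11
1/u(a(-2, D(-5))) = 1/11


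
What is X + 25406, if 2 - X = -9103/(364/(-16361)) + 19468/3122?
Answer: -31150410801/81172 ≈ -3.8376e+5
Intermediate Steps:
X = -33212666633/81172 (X = 2 - (-9103/(364/(-16361)) + 19468/3122) = 2 - (-9103/(364*(-1/16361)) + 19468*(1/3122)) = 2 - (-9103/(-364/16361) + 9734/1561) = 2 - (-9103*(-16361/364) + 9734/1561) = 2 - (148934183/364 + 9734/1561) = 2 - 1*33212828977/81172 = 2 - 33212828977/81172 = -33212666633/81172 ≈ -4.0916e+5)
X + 25406 = -33212666633/81172 + 25406 = -31150410801/81172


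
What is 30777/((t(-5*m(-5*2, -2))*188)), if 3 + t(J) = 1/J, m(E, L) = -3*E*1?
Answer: -2308275/42394 ≈ -54.448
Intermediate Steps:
m(E, L) = -3*E
t(J) = -3 + 1/J
30777/((t(-5*m(-5*2, -2))*188)) = 30777/(((-3 + 1/(-(-15)*(-5*2)))*188)) = 30777/(((-3 + 1/(-(-15)*(-10)))*188)) = 30777/(((-3 + 1/(-5*30))*188)) = 30777/(((-3 + 1/(-150))*188)) = 30777/(((-3 - 1/150)*188)) = 30777/((-451/150*188)) = 30777/(-42394/75) = 30777*(-75/42394) = -2308275/42394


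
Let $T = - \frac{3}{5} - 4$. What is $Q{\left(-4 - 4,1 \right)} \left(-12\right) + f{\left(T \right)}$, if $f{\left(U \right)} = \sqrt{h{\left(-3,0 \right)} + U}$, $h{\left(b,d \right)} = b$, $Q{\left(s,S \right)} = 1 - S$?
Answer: $\frac{i \sqrt{190}}{5} \approx 2.7568 i$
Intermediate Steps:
$T = - \frac{23}{5}$ ($T = \left(-3\right) \frac{1}{5} - 4 = - \frac{3}{5} - 4 = - \frac{23}{5} \approx -4.6$)
$f{\left(U \right)} = \sqrt{-3 + U}$
$Q{\left(-4 - 4,1 \right)} \left(-12\right) + f{\left(T \right)} = \left(1 - 1\right) \left(-12\right) + \sqrt{-3 - \frac{23}{5}} = \left(1 - 1\right) \left(-12\right) + \sqrt{- \frac{38}{5}} = 0 \left(-12\right) + \frac{i \sqrt{190}}{5} = 0 + \frac{i \sqrt{190}}{5} = \frac{i \sqrt{190}}{5}$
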